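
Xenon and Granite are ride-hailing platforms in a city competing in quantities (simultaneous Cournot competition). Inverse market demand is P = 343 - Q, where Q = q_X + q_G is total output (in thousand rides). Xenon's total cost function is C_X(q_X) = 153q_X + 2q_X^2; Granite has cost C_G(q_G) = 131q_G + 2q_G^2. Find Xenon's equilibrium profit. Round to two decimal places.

2109.02

Xenon's profit: π_X = (343 - Q)q_X - (153q_X + 2q_X²). Setting ∂π_X/∂q_X = 0: 190 - 6q_X - (q_G) = 0.
Granite's first-order condition: 212 - 6q_G - (q_X) = 0.
So q_X = (190 - q_G)/6 and q_G = (212 - q_X)/6.
Solving the pair: q_X = 928/35, q_G = 1082/35.
Price P = 343 - 402/7 = 1999/7.
Xenon's profit: (1999/7)·(928/35) - 153·(928/35) - 2(928/35)² = 2109.0220.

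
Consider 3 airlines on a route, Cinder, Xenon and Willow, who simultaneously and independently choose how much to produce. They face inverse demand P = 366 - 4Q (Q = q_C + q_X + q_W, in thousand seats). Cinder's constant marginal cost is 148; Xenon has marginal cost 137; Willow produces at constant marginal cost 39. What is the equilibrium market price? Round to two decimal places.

Cinder's profit: π_C = (366 - 4Q)q_C - (148q_C). Setting ∂π_C/∂q_C = 0: 218 - 8q_C - 4(q_X + q_W) = 0.
Xenon's first-order condition: 229 - 8q_X - 4(q_C + q_W) = 0.
Willow's profit: π_W = (366 - 4Q)q_W - (39q_W). Setting ∂π_W/∂q_W = 0: 327 - 8q_W - 4(q_C + q_X) = 0.
Adding the 3 first-order conditions: 774 − 16Q = 0, so Q = 387/8.
Back-substituting: q_C = (218 − 387/2)/4 = 49/8, q_X = (229 − 387/2)/4 = 71/8, q_W = (327 − 387/2)/4 = 267/8.
Total output Q = 387/8, so price P = 366 - 4·(387/8) = 345/2.

172.50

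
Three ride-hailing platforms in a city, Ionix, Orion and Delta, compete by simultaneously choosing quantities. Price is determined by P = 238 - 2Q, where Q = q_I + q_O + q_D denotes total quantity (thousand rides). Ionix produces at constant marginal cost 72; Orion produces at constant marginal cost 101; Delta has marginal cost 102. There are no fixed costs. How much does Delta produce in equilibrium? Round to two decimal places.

13.13

Ionix's profit: π_I = (238 - 2Q)q_I - (72q_I). Setting ∂π_I/∂q_I = 0: 166 - 4q_I - 2(q_O + q_D) = 0.
Orion's profit: π_O = (238 - 2Q)q_O - (101q_O). Setting ∂π_O/∂q_O = 0: 137 - 4q_O - 2(q_I + q_D) = 0.
Delta's first-order condition: 136 - 4q_D - 2(q_I + q_O) = 0.
Adding the 3 first-order conditions: 439 − 8Q = 0, so Q = 439/8.
Back-substituting: q_I = (166 − 439/4)/2 = 225/8, q_O = (137 − 439/4)/2 = 109/8, q_D = (136 − 439/4)/2 = 105/8.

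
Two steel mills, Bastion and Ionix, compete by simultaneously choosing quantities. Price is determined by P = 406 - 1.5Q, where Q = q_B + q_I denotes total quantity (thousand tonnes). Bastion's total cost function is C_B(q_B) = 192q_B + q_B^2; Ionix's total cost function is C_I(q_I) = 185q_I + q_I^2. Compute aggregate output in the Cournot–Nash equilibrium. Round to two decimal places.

66.92

Bastion's profit: π_B = (406 - 1.5Q)q_B - (192q_B + q_B²). Setting ∂π_B/∂q_B = 0: 214 - 5q_B - (3/2)(q_I) = 0.
Ionix's profit: π_I = (406 - 1.5Q)q_I - (185q_I + q_I²). Setting ∂π_I/∂q_I = 0: 221 - 5q_I - (3/2)(q_B) = 0.
Best responses: q_B = (214 - (3/2)q_I)/5, q_I = (221 - (3/2)q_B)/5.
Substituting one into the other gives q_B = 422/13 and q_I = 448/13.
Total output Q = 422/13 + 448/13 = 870/13.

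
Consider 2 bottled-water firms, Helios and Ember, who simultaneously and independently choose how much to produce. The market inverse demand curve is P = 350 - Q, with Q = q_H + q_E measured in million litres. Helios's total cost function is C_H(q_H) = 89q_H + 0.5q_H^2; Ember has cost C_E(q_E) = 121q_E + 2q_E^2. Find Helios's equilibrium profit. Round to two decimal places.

Helios's profit: π_H = (350 - Q)q_H - (89q_H + (1/2)q_H²). Setting ∂π_H/∂q_H = 0: 261 - 3q_H - (q_E) = 0.
Ember's profit: π_E = (350 - Q)q_E - (121q_E + 2q_E²). Setting ∂π_E/∂q_E = 0: 229 - 6q_E - (q_H) = 0.
Rearranging gives the reaction functions q_H = (261 - q_E)/3 and q_E = (229 - q_H)/6.
Solving the pair: q_H = 1337/17, q_E = 426/17.
Price P = 350 - 1763/17 = 246.2941.
Helios's profit: 246.2941·(1337/17) - 89·(1337/17) - (1/2)(1337/17)² = 9278.0398.

9278.04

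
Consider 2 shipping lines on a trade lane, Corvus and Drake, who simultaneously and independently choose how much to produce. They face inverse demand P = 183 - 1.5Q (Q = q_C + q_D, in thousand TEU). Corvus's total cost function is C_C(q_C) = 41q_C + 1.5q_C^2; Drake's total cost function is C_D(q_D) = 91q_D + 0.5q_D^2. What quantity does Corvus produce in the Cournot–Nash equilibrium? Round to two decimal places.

19.77

Corvus's profit: π_C = (183 - 1.5Q)q_C - (41q_C + (3/2)q_C²). Setting ∂π_C/∂q_C = 0: 142 - 6q_C - (3/2)(q_D) = 0.
Drake's first-order condition: 92 - 4q_D - (3/2)(q_C) = 0.
Rearranging gives the reaction functions q_C = (142 - (3/2)q_D)/6 and q_D = (92 - (3/2)q_C)/4.
Solving the pair: q_C = 1720/87, q_D = 452/29.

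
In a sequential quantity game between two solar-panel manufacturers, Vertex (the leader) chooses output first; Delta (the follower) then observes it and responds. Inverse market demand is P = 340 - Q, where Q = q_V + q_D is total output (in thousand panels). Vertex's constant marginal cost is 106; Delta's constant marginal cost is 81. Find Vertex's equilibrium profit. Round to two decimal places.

Solve by backward induction. Given q_V, the follower Delta maximises π_D = (340 - q_V - q_D)q_D - 81q_D.
Follower FOC: 259 - q_V - 2q_D = 0, so q_D(q_V) = (259 - q_V)/2.
The leader anticipates this reaction. Substituting into P = 340 - Q gives P = 421/2 - (1/2)q_V, so π_V = (421/2 - (1/2)q_V)q_V - 106q_V.
Leader FOC: 209/2 - q_V = 0, so q_V = 209/2.
Then q_D = (259 - 209/2)/2 = 309/4.
Price P = 340 - 727/4 = 633/4.
Vertex's profit: (633/4 - 106)·(209/2) = 5460.1250.

5460.13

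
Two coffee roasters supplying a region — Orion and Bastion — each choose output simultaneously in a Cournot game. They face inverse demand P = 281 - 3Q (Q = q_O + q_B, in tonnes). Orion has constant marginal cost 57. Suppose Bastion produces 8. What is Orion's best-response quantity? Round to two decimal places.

33.33

With the rival's output fixed at 8, Orion's profit is π_O = (281 - 3·8 - 3q_O)q_O - (57q_O) = (257 - 3q_O)q_O - (57q_O).
∂π_O/∂q_O = 200 - 6q_O = 0, so q_O = 100/3.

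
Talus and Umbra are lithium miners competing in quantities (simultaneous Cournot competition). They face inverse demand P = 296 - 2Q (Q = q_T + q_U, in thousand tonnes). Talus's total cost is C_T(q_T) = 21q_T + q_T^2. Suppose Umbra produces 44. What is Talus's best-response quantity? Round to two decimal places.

31.17

With the rival's output fixed at 44, Talus's profit is π_T = (296 - 2·44 - 2q_T)q_T - (21q_T + q_T²) = (208 - 2q_T)q_T - (21q_T + q_T²).
∂π_T/∂q_T = 187 - 6q_T = 0, so q_T = 187/6.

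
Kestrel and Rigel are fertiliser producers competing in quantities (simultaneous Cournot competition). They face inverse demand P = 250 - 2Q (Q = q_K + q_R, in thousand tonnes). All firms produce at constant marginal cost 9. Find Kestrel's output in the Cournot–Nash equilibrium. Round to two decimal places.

40.17

Each firm earns π_i = (250 - 2Q)q_i - 9q_i.
First-order condition (treating rivals' output as given): 241 - 4q_i - 2q_j = 0.
With identical firms every q_j equals q_i, so q_j = q_i and 241 = 6q_i, giving q_i = 241/6.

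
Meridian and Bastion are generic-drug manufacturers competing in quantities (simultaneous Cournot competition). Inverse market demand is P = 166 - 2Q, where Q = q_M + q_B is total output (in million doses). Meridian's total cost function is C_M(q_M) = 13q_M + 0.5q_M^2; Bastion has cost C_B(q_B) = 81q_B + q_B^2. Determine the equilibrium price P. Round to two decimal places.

99.31

Meridian's profit: π_M = (166 - 2Q)q_M - (13q_M + (1/2)q_M²). Setting ∂π_M/∂q_M = 0: 153 - 5q_M - 2(q_B) = 0.
Bastion's first-order condition: 85 - 6q_B - 2(q_M) = 0.
Rearranging gives the reaction functions q_M = (153 - 2q_B)/5 and q_B = (85 - 2q_M)/6.
Solving the pair: q_M = 374/13, q_B = 119/26.
Total output Q = 867/26, so price P = 166 - 2·(867/26) = 1291/13.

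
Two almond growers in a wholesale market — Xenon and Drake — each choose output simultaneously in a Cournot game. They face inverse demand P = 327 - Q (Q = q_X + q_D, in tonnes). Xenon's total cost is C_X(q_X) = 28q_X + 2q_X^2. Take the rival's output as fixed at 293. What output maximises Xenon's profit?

With the rival's output fixed at 293, Xenon's profit is π_X = (327 - 293 - q_X)q_X - (28q_X + 2q_X²) = (34 - q_X)q_X - (28q_X + 2q_X²).
∂π_X/∂q_X = 6 - 6q_X = 0, so q_X = 1.

1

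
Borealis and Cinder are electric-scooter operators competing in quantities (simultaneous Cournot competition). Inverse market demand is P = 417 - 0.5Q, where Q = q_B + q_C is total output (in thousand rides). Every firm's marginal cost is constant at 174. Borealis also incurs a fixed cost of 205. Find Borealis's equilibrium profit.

A representative firm's profit is π_i = q_i(417 - 0.5Q) - 174q_i.
First-order condition (treating rivals' output as given): 243 - q_i - (1/2)q_j = 0.
With identical firms every q_j equals q_i, so q_j = q_i and 243 = (3/2)q_i, giving q_i = 162.
Price P = 417 - (1/2)·324 = 255.
Borealis's profit: (255 - 174)·162 - 205 = 12917.

12917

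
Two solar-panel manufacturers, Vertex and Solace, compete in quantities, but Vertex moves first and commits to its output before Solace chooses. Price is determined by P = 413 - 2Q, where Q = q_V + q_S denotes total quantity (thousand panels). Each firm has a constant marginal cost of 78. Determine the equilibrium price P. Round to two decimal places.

Solve by backward induction. Given q_V, the follower Solace maximises π_S = (413 - 2q_V - 2q_S)q_S - 78q_S.
∂π_S/∂q_S = 335 - 2q_V - 4q_S = 0 gives the reaction function q_S = (335 - 2q_V)/4.
Vertex substitutes q_S(q_V) into its own profit: π_V = q_V(413 - 2q_V - (335 - 2q_V)/2) - 78q_V = (491/2 - q_V)q_V - 78q_V.
Leader FOC: 335/2 - 2q_V = 0, so q_V = 335/4.
Then q_S = (335 - 2·(335/4))/4 = 335/8.
Total output Q = 1005/8, so price P = 413 - 2·(1005/8) = 647/4.

161.75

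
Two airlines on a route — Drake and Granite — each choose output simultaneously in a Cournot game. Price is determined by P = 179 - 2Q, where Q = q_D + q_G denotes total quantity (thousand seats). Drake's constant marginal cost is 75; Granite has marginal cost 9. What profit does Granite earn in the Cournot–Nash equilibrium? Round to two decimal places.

3094.22

Drake's profit: π_D = (179 - 2Q)q_D - (75q_D). Setting ∂π_D/∂q_D = 0: 104 - 4q_D - 2(q_G) = 0.
Granite's profit: π_G = (179 - 2Q)q_G - (9q_G). Setting ∂π_G/∂q_G = 0: 170 - 4q_G - 2(q_D) = 0.
Best responses: q_D = (104 - 2q_G)/4, q_G = (170 - 2q_D)/4.
Solving the pair: q_D = 19/3, q_G = 118/3.
Price P = 179 - 2·(137/3) = 263/3.
Granite's profit: (263/3 - 9)·(118/3) = 3094.2222.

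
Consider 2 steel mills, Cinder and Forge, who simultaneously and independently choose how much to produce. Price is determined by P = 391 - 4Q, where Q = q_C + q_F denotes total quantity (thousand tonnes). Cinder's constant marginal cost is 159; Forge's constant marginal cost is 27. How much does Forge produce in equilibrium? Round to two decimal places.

Cinder's profit: π_C = (391 - 4Q)q_C - (159q_C). Setting ∂π_C/∂q_C = 0: 232 - 8q_C - 4(q_F) = 0.
Forge's profit: π_F = (391 - 4Q)q_F - (27q_F). Setting ∂π_F/∂q_F = 0: 364 - 8q_F - 4(q_C) = 0.
Rearranging gives the reaction functions q_C = (232 - 4q_F)/8 and q_F = (364 - 4q_C)/8.
Solving the pair: q_C = 25/3, q_F = 124/3.

41.33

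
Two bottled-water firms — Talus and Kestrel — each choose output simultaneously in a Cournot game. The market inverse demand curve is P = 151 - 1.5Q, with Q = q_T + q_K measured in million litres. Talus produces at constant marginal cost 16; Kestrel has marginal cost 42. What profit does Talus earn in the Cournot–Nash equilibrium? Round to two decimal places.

1920.07

Talus's profit: π_T = (151 - 1.5Q)q_T - (16q_T). Setting ∂π_T/∂q_T = 0: 135 - 3q_T - (3/2)(q_K) = 0.
Kestrel's profit: π_K = (151 - 1.5Q)q_K - (42q_K). Setting ∂π_K/∂q_K = 0: 109 - 3q_K - (3/2)(q_T) = 0.
So q_T = (135 - (3/2)q_K)/3 and q_K = (109 - (3/2)q_T)/3.
Substituting one into the other gives q_T = 322/9 and q_K = 166/9.
Price P = 151 - (3/2)·(488/9) = 209/3.
Talus's profit: (209/3 - 16)·(322/9) = 1920.0741.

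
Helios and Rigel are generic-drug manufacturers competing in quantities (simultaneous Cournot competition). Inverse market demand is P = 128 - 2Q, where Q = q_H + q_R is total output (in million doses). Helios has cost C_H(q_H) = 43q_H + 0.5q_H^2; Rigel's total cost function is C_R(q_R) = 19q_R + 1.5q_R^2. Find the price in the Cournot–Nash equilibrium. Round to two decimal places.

79.48

Helios's profit: π_H = (128 - 2Q)q_H - (43q_H + (1/2)q_H²). Setting ∂π_H/∂q_H = 0: 85 - 5q_H - 2(q_R) = 0.
Rigel's profit: π_R = (128 - 2Q)q_R - (19q_R + (3/2)q_R²). Setting ∂π_R/∂q_R = 0: 109 - 7q_R - 2(q_H) = 0.
So q_H = (85 - 2q_R)/5 and q_R = (109 - 2q_H)/7.
Solving the pair: q_H = 377/31, q_R = 375/31.
Total output Q = 752/31, so price P = 128 - 2·(752/31) = 79.4839.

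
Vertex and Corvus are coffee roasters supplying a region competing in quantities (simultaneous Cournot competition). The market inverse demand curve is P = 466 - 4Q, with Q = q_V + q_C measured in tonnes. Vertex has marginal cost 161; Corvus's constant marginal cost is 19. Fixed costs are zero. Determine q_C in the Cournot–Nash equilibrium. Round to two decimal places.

49.08

Vertex's profit: π_V = (466 - 4Q)q_V - (161q_V). Setting ∂π_V/∂q_V = 0: 305 - 8q_V - 4(q_C) = 0.
Corvus's profit: π_C = (466 - 4Q)q_C - (19q_C). Setting ∂π_C/∂q_C = 0: 447 - 8q_C - 4(q_V) = 0.
Rearranging gives the reaction functions q_V = (305 - 4q_C)/8 and q_C = (447 - 4q_V)/8.
Solving the pair: q_V = 163/12, q_C = 589/12.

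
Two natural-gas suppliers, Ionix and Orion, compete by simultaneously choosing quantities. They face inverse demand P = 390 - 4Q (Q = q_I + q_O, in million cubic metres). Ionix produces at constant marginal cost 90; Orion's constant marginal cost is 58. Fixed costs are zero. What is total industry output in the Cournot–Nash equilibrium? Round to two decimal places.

Ionix's profit: π_I = (390 - 4Q)q_I - (90q_I). Setting ∂π_I/∂q_I = 0: 300 - 8q_I - 4(q_O) = 0.
Orion's first-order condition: 332 - 8q_O - 4(q_I) = 0.
So q_I = (300 - 4q_O)/8 and q_O = (332 - 4q_I)/8.
Substituting one into the other gives q_I = 67/3 and q_O = 91/3.
Total output Q = 67/3 + 91/3 = 158/3.

52.67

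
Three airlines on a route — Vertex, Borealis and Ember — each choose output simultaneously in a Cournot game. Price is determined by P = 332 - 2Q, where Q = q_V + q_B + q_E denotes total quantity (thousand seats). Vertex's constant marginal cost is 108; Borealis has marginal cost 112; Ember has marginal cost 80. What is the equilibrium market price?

Vertex's profit: π_V = (332 - 2Q)q_V - (108q_V). Setting ∂π_V/∂q_V = 0: 224 - 4q_V - 2(q_B + q_E) = 0.
Borealis's first-order condition: 220 - 4q_B - 2(q_V + q_E) = 0.
Ember's first-order condition: 252 - 4q_E - 2(q_V + q_B) = 0.
Adding the 3 first-order conditions: 696 − 8Q = 0, so Q = 87.
Back-substituting: q_V = (224 − 174)/2 = 25, q_B = (220 − 174)/2 = 23, q_E = (252 − 174)/2 = 39.
Total output Q = 87, so price P = 332 - 2·87 = 158.

158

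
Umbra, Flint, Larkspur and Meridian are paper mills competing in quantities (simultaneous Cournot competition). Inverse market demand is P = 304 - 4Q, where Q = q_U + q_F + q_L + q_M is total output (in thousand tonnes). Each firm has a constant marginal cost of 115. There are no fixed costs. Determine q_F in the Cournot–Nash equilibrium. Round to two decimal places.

9.45

Each firm earns π_i = (304 - 4Q)q_i - 115q_i.
First-order condition (treating rivals' output as given): 189 - 8q_i - 4·Σ_{j≠i} q_j = 0.
With identical firms every q_j equals q_i, so Σ_{j≠i} q_j = 3q_i and 189 = 20q_i, giving q_i = 189/20.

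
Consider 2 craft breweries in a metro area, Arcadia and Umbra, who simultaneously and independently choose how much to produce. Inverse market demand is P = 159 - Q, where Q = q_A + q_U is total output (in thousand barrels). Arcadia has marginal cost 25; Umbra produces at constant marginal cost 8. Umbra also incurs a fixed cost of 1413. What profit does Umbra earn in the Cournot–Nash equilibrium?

1723

Arcadia's profit: π_A = (159 - Q)q_A - (25q_A). Setting ∂π_A/∂q_A = 0: 134 - 2q_A - (q_U) = 0.
Umbra's first-order condition: 151 - 2q_U - (q_A) = 0.
Rearranging gives the reaction functions q_A = (134 - q_U)/2 and q_U = (151 - q_A)/2.
Solving the pair: q_A = 39, q_U = 56.
Price P = 159 - 95 = 64.
Umbra's profit: (64 - 8)·56 - 1413 = 1723.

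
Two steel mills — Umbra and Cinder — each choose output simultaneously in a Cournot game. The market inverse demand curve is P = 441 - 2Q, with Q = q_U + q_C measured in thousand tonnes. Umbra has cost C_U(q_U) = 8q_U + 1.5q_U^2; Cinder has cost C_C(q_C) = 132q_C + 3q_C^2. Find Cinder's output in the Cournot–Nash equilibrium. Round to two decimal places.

Umbra's profit: π_U = (441 - 2Q)q_U - (8q_U + (3/2)q_U²). Setting ∂π_U/∂q_U = 0: 433 - 7q_U - 2(q_C) = 0.
Cinder's first-order condition: 309 - 10q_C - 2(q_U) = 0.
Rearranging gives the reaction functions q_U = (433 - 2q_C)/7 and q_C = (309 - 2q_U)/10.
Substituting one into the other gives q_U = 1856/33 and q_C = 1297/66.

19.65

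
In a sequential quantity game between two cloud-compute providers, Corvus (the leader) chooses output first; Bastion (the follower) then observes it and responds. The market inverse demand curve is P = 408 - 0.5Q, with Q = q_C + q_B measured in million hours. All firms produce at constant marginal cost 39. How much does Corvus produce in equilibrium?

369

Solve by backward induction. Given q_C, the follower Bastion maximises π_B = (408 - (1/2)q_C - (1/2)q_B)q_B - 39q_B.
Setting the follower's marginal profit to zero, 369 - (1/2)q_C - q_B = 0, i.e. q_B = (369 - (1/2)q_C).
Corvus substitutes q_B(q_C) into its own profit: π_C = q_C(408 - (1/2)q_C - (369 - (1/2)q_C)/2) - 39q_C = (447/2 - (1/4)q_C)q_C - 39q_C.
Maximising: ∂π_C/∂q_C = 369/2 - (1/2)q_C = 0, giving q_C = 369.
Then q_B = (369 - (1/2)·369) = 369/2.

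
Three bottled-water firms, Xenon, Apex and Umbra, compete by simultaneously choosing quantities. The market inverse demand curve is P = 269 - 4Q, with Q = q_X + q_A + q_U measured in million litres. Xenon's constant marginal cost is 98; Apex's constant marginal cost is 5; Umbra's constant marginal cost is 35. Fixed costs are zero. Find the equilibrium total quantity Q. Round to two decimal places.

Xenon's profit: π_X = (269 - 4Q)q_X - (98q_X). Setting ∂π_X/∂q_X = 0: 171 - 8q_X - 4(q_A + q_U) = 0.
Apex's profit: π_A = (269 - 4Q)q_A - (5q_A). Setting ∂π_A/∂q_A = 0: 264 - 8q_A - 4(q_X + q_U) = 0.
Umbra's first-order condition: 234 - 8q_U - 4(q_X + q_A) = 0.
Adding the 3 first-order conditions: 669 − 16Q = 0, so Q = 669/16.
Back-substituting: q_X = (171 − 669/4)/4 = 15/16, q_A = (264 − 669/4)/4 = 387/16, q_U = (234 − 669/4)/4 = 267/16.
Total output Q = 15/16 + 387/16 + 267/16 = 669/16.

41.81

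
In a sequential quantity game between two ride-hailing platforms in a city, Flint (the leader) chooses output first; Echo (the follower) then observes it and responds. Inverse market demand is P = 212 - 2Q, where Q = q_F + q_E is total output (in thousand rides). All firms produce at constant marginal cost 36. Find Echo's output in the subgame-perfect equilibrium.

22

The follower Echo best-responds to any q_F: π_E = (212 - 2Q)q_E - 36q_E.
Setting the follower's marginal profit to zero, 176 - 2q_F - 4q_E = 0, i.e. q_E = (176 - 2q_F)/4.
The leader anticipates this reaction. Substituting into P = 212 - 2Q gives P = 124 - q_F, so π_F = (124 - q_F)q_F - 36q_F.
Leader FOC: 88 - 2q_F = 0, so q_F = 44.
Then q_E = (176 - 2·44)/4 = 22.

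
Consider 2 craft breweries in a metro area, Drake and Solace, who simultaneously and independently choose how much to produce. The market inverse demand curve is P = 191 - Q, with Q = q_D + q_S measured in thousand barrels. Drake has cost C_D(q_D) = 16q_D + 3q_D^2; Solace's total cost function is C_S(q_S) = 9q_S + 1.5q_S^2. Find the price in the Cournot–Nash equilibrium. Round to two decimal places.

Drake's profit: π_D = (191 - Q)q_D - (16q_D + 3q_D²). Setting ∂π_D/∂q_D = 0: 175 - 8q_D - (q_S) = 0.
Solace's profit: π_S = (191 - Q)q_S - (9q_S + (3/2)q_S²). Setting ∂π_S/∂q_S = 0: 182 - 5q_S - (q_D) = 0.
So q_D = (175 - q_S)/8 and q_S = (182 - q_D)/5.
Solving the pair: q_D = 231/13, q_S = 427/13.
Total output Q = 658/13, so price P = 191 - 658/13 = 1825/13.

140.38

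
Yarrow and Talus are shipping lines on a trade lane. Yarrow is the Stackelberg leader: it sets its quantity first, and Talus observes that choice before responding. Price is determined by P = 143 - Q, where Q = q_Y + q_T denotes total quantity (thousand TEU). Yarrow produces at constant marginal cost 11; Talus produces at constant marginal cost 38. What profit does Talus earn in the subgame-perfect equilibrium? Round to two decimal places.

162.56

The follower Talus best-responds to any q_Y: π_T = (143 - Q)q_T - 38q_T.
Setting the follower's marginal profit to zero, 105 - q_Y - 2q_T = 0, i.e. q_T = (105 - q_Y)/2.
The leader anticipates this reaction. Substituting into P = 143 - Q gives P = 181/2 - (1/2)q_Y, so π_Y = (181/2 - (1/2)q_Y)q_Y - 11q_Y.
The leader's first-order condition 159/2 - q_Y = 0 yields q_Y = 159/2.
Then q_T = (105 - 159/2)/2 = 51/4.
Price P = 143 - 369/4 = 203/4.
Talus's profit: (203/4 - 38)·(51/4) = 162.5625.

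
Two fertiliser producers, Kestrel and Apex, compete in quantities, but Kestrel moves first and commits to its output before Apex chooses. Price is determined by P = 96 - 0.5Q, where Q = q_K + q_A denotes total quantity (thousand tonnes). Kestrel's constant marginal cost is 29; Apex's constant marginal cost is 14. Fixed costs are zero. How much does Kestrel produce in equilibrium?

52

The follower Apex best-responds to any q_K: π_A = (96 - 0.5Q)q_A - 14q_A.
Setting the follower's marginal profit to zero, 82 - (1/2)q_K - q_A = 0, i.e. q_A = (82 - (1/2)q_K).
The leader anticipates this reaction. Substituting into P = 96 - 0.5Q gives P = 55 - (1/4)q_K, so π_K = (55 - (1/4)q_K)q_K - 29q_K.
Maximising: ∂π_K/∂q_K = 26 - (1/2)q_K = 0, giving q_K = 52.
Then q_A = (82 - (1/2)·52) = 56.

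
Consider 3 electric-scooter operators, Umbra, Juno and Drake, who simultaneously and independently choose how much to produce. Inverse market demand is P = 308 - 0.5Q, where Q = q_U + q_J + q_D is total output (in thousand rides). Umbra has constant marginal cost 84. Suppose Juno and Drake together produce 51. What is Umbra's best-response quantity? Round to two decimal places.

With rivals' combined output fixed at 51, Umbra's profit is π_U = (308 - (1/2)·51 - (1/2)q_U)q_U - (84q_U) = (565/2 - (1/2)q_U)q_U - (84q_U).
∂π_U/∂q_U = 397/2 - q_U = 0, so q_U = 397/2.

198.50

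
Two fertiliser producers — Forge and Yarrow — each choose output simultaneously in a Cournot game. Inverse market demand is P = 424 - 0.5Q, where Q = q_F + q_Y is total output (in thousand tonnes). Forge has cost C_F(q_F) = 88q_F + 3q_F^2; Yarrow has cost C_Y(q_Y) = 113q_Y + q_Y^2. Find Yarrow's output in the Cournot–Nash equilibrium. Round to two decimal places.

96.82

Forge's profit: π_F = (424 - 0.5Q)q_F - (88q_F + 3q_F²). Setting ∂π_F/∂q_F = 0: 336 - 7q_F - (1/2)(q_Y) = 0.
Yarrow's profit: π_Y = (424 - 0.5Q)q_Y - (113q_Y + q_Y²). Setting ∂π_Y/∂q_Y = 0: 311 - 3q_Y - (1/2)(q_F) = 0.
Best responses: q_F = (336 - (1/2)q_Y)/7, q_Y = (311 - (1/2)q_F)/3.
Substituting one into the other gives q_F = 41.0843 and q_Y = 96.8193.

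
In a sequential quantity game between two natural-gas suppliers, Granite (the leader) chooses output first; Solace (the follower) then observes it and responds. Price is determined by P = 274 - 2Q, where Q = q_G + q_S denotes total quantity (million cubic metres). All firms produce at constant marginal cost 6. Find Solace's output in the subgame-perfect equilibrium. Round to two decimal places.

33.50

Solve by backward induction. Given q_G, the follower Solace maximises π_S = (274 - 2q_G - 2q_S)q_S - 6q_S.
∂π_S/∂q_S = 268 - 2q_G - 4q_S = 0 gives the reaction function q_S = (268 - 2q_G)/4.
Granite substitutes q_S(q_G) into its own profit: π_G = q_G(274 - 2q_G - (268 - 2q_G)/2) - 6q_G = (140 - q_G)q_G - 6q_G.
Maximising: ∂π_G/∂q_G = 134 - 2q_G = 0, giving q_G = 67.
Then q_S = (268 - 2·67)/4 = 67/2.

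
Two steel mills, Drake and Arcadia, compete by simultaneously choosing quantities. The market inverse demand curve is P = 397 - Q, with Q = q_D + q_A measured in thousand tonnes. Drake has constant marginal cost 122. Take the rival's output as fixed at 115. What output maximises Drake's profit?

With the rival's output fixed at 115, Drake's profit is π_D = (397 - 115 - q_D)q_D - (122q_D) = (282 - q_D)q_D - (122q_D).
∂π_D/∂q_D = 160 - 2q_D = 0, so q_D = 80.

80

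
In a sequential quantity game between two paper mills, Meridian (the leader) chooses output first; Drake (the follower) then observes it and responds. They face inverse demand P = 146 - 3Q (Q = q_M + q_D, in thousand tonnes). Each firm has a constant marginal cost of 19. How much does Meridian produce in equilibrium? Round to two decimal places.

Solve by backward induction. Given q_M, the follower Drake maximises π_D = (146 - 3q_M - 3q_D)q_D - 19q_D.
Follower FOC: 127 - 3q_M - 6q_D = 0, so q_D(q_M) = (127 - 3q_M)/6.
The leader anticipates this reaction. Substituting into P = 146 - 3Q gives P = 165/2 - (3/2)q_M, so π_M = (165/2 - (3/2)q_M)q_M - 19q_M.
Maximising: ∂π_M/∂q_M = 127/2 - 3q_M = 0, giving q_M = 127/6.
Then q_D = (127 - 3·(127/6))/6 = 127/12.

21.17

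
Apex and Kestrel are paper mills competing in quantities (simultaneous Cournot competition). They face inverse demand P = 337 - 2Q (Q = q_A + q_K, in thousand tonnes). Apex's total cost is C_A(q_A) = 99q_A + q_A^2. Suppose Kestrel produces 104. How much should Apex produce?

With the rival's output fixed at 104, Apex's profit is π_A = (337 - 2·104 - 2q_A)q_A - (99q_A + q_A²) = (129 - 2q_A)q_A - (99q_A + q_A²).
∂π_A/∂q_A = 30 - 6q_A = 0, so q_A = 5.

5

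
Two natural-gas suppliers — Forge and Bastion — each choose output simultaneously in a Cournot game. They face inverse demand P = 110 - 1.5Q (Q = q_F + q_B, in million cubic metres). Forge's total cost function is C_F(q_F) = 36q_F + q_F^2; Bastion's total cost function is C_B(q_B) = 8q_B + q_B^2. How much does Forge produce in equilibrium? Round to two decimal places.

9.54

Forge's profit: π_F = (110 - 1.5Q)q_F - (36q_F + q_F²). Setting ∂π_F/∂q_F = 0: 74 - 5q_F - (3/2)(q_B) = 0.
Bastion's first-order condition: 102 - 5q_B - (3/2)(q_F) = 0.
Best responses: q_F = (74 - (3/2)q_B)/5, q_B = (102 - (3/2)q_F)/5.
Substituting one into the other gives q_F = 124/13 and q_B = 228/13.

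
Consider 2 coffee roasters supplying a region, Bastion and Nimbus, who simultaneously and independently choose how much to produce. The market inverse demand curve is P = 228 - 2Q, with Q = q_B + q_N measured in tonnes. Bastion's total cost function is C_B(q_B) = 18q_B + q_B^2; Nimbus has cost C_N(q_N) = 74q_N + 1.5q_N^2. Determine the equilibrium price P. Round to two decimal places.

Bastion's profit: π_B = (228 - 2Q)q_B - (18q_B + q_B²). Setting ∂π_B/∂q_B = 0: 210 - 6q_B - 2(q_N) = 0.
Nimbus's first-order condition: 154 - 7q_N - 2(q_B) = 0.
Rearranging gives the reaction functions q_B = (210 - 2q_N)/6 and q_N = (154 - 2q_B)/7.
Solving the pair: q_B = 581/19, q_N = 252/19.
Total output Q = 833/19, so price P = 228 - 2·(833/19) = 140.3158.

140.32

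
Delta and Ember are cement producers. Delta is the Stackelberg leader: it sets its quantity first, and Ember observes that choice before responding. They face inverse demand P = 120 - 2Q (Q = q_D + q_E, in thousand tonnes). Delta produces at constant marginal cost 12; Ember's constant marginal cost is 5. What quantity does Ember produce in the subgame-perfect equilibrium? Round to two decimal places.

The follower Ember best-responds to any q_D: π_E = (120 - 2Q)q_E - 5q_E.
Follower FOC: 115 - 2q_D - 4q_E = 0, so q_E(q_D) = (115 - 2q_D)/4.
The leader anticipates this reaction. Substituting into P = 120 - 2Q gives P = 125/2 - q_D, so π_D = (125/2 - q_D)q_D - 12q_D.
The leader's first-order condition 101/2 - 2q_D = 0 yields q_D = 101/4.
Then q_E = (115 - 2·(101/4))/4 = 129/8.

16.13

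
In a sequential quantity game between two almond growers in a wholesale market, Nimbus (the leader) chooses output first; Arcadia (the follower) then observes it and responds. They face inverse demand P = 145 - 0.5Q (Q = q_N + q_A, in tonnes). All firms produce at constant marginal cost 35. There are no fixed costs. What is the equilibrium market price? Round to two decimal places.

Solve by backward induction. Given q_N, the follower Arcadia maximises π_A = (145 - (1/2)q_N - (1/2)q_A)q_A - 35q_A.
∂π_A/∂q_A = 110 - (1/2)q_N - q_A = 0 gives the reaction function q_A = (110 - (1/2)q_N).
Nimbus substitutes q_A(q_N) into its own profit: π_N = q_N(145 - (1/2)q_N - (110 - (1/2)q_N)/2) - 35q_N = (90 - (1/4)q_N)q_N - 35q_N.
Leader FOC: 55 - (1/2)q_N = 0, so q_N = 110.
Then q_A = (110 - (1/2)·110) = 55.
Total output Q = 165, so price P = 145 - (1/2)·165 = 125/2.

62.50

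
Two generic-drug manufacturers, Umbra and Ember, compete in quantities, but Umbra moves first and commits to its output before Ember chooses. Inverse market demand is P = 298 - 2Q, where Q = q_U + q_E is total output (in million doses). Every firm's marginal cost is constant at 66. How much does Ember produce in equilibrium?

The follower Ember best-responds to any q_U: π_E = (298 - 2Q)q_E - 66q_E.
Setting the follower's marginal profit to zero, 232 - 2q_U - 4q_E = 0, i.e. q_E = (232 - 2q_U)/4.
Umbra substitutes q_E(q_U) into its own profit: π_U = q_U(298 - 2q_U - (232 - 2q_U)/2) - 66q_U = (182 - q_U)q_U - 66q_U.
Maximising: ∂π_U/∂q_U = 116 - 2q_U = 0, giving q_U = 58.
Then q_E = (232 - 2·58)/4 = 29.

29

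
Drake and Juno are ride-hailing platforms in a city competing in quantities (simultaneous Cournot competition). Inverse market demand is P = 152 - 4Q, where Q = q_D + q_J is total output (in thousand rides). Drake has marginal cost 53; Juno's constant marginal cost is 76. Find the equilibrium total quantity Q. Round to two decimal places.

Drake's profit: π_D = (152 - 4Q)q_D - (53q_D). Setting ∂π_D/∂q_D = 0: 99 - 8q_D - 4(q_J) = 0.
Juno's first-order condition: 76 - 8q_J - 4(q_D) = 0.
Best responses: q_D = (99 - 4q_J)/8, q_J = (76 - 4q_D)/8.
Substituting one into the other gives q_D = 61/6 and q_J = 53/12.
Total output Q = 61/6 + 53/12 = 175/12.

14.58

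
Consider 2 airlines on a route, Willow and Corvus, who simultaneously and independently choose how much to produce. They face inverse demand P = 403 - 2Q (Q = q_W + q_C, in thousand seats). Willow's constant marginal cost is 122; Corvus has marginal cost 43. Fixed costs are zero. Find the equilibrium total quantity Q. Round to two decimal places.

Willow's profit: π_W = (403 - 2Q)q_W - (122q_W). Setting ∂π_W/∂q_W = 0: 281 - 4q_W - 2(q_C) = 0.
Corvus's first-order condition: 360 - 4q_C - 2(q_W) = 0.
So q_W = (281 - 2q_C)/4 and q_C = (360 - 2q_W)/4.
Solving the pair: q_W = 101/3, q_C = 439/6.
Total output Q = 101/3 + 439/6 = 641/6.

106.83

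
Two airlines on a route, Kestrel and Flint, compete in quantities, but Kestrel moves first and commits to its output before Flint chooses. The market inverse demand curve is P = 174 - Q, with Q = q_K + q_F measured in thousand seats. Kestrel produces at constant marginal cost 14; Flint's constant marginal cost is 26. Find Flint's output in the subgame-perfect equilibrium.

31

Solve by backward induction. Given q_K, the follower Flint maximises π_F = (174 - q_K - q_F)q_F - 26q_F.
Setting the follower's marginal profit to zero, 148 - q_K - 2q_F = 0, i.e. q_F = (148 - q_K)/2.
The leader anticipates this reaction. Substituting into P = 174 - Q gives P = 100 - (1/2)q_K, so π_K = (100 - (1/2)q_K)q_K - 14q_K.
The leader's first-order condition 86 - q_K = 0 yields q_K = 86.
Then q_F = (148 - 86)/2 = 31.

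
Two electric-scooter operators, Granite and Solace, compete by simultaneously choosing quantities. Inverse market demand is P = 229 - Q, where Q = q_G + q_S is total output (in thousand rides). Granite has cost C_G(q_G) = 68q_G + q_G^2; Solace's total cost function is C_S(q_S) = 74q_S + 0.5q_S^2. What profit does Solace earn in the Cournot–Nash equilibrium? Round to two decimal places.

2611.75

Granite's profit: π_G = (229 - Q)q_G - (68q_G + q_G²). Setting ∂π_G/∂q_G = 0: 161 - 4q_G - (q_S) = 0.
Solace's first-order condition: 155 - 3q_S - (q_G) = 0.
Rearranging gives the reaction functions q_G = (161 - q_S)/4 and q_S = (155 - q_G)/3.
Solving the pair: q_G = 328/11, q_S = 459/11.
Price P = 229 - 787/11 = 1732/11.
Solace's profit: (1732/11)·(459/11) - 74·(459/11) - (1/2)(459/11)² = 2611.7479.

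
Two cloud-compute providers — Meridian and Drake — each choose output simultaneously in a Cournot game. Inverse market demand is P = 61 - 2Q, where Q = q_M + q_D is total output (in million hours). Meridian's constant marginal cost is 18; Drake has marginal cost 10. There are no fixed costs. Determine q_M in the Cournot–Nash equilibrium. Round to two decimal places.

5.83

Meridian's profit: π_M = (61 - 2Q)q_M - (18q_M). Setting ∂π_M/∂q_M = 0: 43 - 4q_M - 2(q_D) = 0.
Drake's first-order condition: 51 - 4q_D - 2(q_M) = 0.
Best responses: q_M = (43 - 2q_D)/4, q_D = (51 - 2q_M)/4.
Solving the pair: q_M = 35/6, q_D = 59/6.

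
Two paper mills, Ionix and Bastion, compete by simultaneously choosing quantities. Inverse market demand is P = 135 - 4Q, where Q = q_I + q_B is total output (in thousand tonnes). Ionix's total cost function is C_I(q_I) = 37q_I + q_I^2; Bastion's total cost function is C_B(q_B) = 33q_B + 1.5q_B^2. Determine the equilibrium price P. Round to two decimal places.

79.77

Ionix's profit: π_I = (135 - 4Q)q_I - (37q_I + q_I²). Setting ∂π_I/∂q_I = 0: 98 - 10q_I - 4(q_B) = 0.
Bastion's profit: π_B = (135 - 4Q)q_B - (33q_B + (3/2)q_B²). Setting ∂π_B/∂q_B = 0: 102 - 11q_B - 4(q_I) = 0.
So q_I = (98 - 4q_B)/10 and q_B = (102 - 4q_I)/11.
Solving the pair: q_I = 335/47, q_B = 314/47.
Total output Q = 649/47, so price P = 135 - 4·(649/47) = 79.7660.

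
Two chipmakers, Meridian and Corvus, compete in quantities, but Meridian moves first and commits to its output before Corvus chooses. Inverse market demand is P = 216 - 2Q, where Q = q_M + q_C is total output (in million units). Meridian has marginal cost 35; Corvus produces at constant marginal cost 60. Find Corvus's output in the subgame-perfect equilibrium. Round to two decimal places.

The follower Corvus best-responds to any q_M: π_C = (216 - 2Q)q_C - 60q_C.
∂π_C/∂q_C = 156 - 2q_M - 4q_C = 0 gives the reaction function q_C = (156 - 2q_M)/4.
Meridian substitutes q_C(q_M) into its own profit: π_M = q_M(216 - 2q_M - (156 - 2q_M)/2) - 35q_M = (138 - q_M)q_M - 35q_M.
The leader's first-order condition 103 - 2q_M = 0 yields q_M = 103/2.
Then q_C = (156 - 2·(103/2))/4 = 53/4.

13.25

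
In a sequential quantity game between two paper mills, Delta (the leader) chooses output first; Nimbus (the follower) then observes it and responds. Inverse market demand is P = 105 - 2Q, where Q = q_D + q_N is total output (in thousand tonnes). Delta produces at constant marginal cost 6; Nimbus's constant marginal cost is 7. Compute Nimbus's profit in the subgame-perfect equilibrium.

288

Solve by backward induction. Given q_D, the follower Nimbus maximises π_N = (105 - 2q_D - 2q_N)q_N - 7q_N.
Setting the follower's marginal profit to zero, 98 - 2q_D - 4q_N = 0, i.e. q_N = (98 - 2q_D)/4.
The leader anticipates this reaction. Substituting into P = 105 - 2Q gives P = 56 - q_D, so π_D = (56 - q_D)q_D - 6q_D.
The leader's first-order condition 50 - 2q_D = 0 yields q_D = 25.
Then q_N = (98 - 2·25)/4 = 12.
Price P = 105 - 2·37 = 31.
Nimbus's profit: (31 - 7)·12 = 288.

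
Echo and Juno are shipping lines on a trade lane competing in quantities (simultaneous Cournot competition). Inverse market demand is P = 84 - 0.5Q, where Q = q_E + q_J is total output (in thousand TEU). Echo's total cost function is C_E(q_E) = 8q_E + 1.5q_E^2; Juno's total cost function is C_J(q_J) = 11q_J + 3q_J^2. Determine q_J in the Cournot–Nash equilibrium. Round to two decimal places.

Echo's profit: π_E = (84 - 0.5Q)q_E - (8q_E + (3/2)q_E²). Setting ∂π_E/∂q_E = 0: 76 - 4q_E - (1/2)(q_J) = 0.
Juno's first-order condition: 73 - 7q_J - (1/2)(q_E) = 0.
Best responses: q_E = (76 - (1/2)q_J)/4, q_J = (73 - (1/2)q_E)/7.
Solving the pair: q_E = 1982/111, q_J = 1016/111.

9.15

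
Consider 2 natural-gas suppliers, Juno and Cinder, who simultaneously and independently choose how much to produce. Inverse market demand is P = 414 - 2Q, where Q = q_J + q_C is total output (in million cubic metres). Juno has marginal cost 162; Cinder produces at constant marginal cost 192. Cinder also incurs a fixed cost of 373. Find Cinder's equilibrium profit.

Juno's profit: π_J = (414 - 2Q)q_J - (162q_J). Setting ∂π_J/∂q_J = 0: 252 - 4q_J - 2(q_C) = 0.
Cinder's profit: π_C = (414 - 2Q)q_C - (192q_C). Setting ∂π_C/∂q_C = 0: 222 - 4q_C - 2(q_J) = 0.
Best responses: q_J = (252 - 2q_C)/4, q_C = (222 - 2q_J)/4.
Solving the pair: q_J = 47, q_C = 32.
Price P = 414 - 2·79 = 256.
Cinder's profit: (256 - 192)·32 - 373 = 1675.

1675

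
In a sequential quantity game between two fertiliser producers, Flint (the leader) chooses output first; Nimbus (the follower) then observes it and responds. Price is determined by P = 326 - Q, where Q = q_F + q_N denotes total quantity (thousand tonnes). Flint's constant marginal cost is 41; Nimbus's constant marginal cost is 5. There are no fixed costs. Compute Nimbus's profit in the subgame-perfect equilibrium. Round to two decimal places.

9653.06

Solve by backward induction. Given q_F, the follower Nimbus maximises π_N = (326 - q_F - q_N)q_N - 5q_N.
Follower FOC: 321 - q_F - 2q_N = 0, so q_N(q_F) = (321 - q_F)/2.
Flint substitutes q_N(q_F) into its own profit: π_F = q_F(326 - q_F - (321 - q_F)/2) - 41q_F = (331/2 - (1/2)q_F)q_F - 41q_F.
The leader's first-order condition 249/2 - q_F = 0 yields q_F = 249/2.
Then q_N = (321 - 249/2)/2 = 393/4.
Price P = 326 - 891/4 = 413/4.
Nimbus's profit: (413/4 - 5)·(393/4) = 9653.0625.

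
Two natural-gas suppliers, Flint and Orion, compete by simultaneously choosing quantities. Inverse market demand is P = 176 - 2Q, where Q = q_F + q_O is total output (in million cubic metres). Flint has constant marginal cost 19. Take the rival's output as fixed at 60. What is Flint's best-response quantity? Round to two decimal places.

With the rival's output fixed at 60, Flint's profit is π_F = (176 - 2·60 - 2q_F)q_F - (19q_F) = (56 - 2q_F)q_F - (19q_F).
∂π_F/∂q_F = 37 - 4q_F = 0, so q_F = 37/4.

9.25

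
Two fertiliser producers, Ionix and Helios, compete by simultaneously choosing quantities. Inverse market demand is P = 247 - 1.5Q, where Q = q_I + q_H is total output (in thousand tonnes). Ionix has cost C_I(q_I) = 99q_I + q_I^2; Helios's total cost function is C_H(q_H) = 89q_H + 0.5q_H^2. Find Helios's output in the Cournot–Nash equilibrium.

Ionix's profit: π_I = (247 - 1.5Q)q_I - (99q_I + q_I²). Setting ∂π_I/∂q_I = 0: 148 - 5q_I - (3/2)(q_H) = 0.
Helios's first-order condition: 158 - 4q_H - (3/2)(q_I) = 0.
So q_I = (148 - (3/2)q_H)/5 and q_H = (158 - (3/2)q_I)/4.
Solving the pair: q_I = 20, q_H = 32.

32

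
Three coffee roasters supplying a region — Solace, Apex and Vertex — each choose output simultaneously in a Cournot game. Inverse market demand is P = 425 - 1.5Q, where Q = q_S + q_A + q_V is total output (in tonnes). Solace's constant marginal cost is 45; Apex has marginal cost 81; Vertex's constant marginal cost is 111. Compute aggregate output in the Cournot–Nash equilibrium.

173

Solace's profit: π_S = (425 - 1.5Q)q_S - (45q_S). Setting ∂π_S/∂q_S = 0: 380 - 3q_S - (3/2)(q_A + q_V) = 0.
Apex's profit: π_A = (425 - 1.5Q)q_A - (81q_A). Setting ∂π_A/∂q_A = 0: 344 - 3q_A - (3/2)(q_S + q_V) = 0.
Vertex's first-order condition: 314 - 3q_V - (3/2)(q_S + q_A) = 0.
Summing all 3 equations gives 1038 − 6Q = 0, hence Q = 173.
Back-substituting: q_S = (380 − 519/2)/(3/2) = 241/3, q_A = (344 − 519/2)/(3/2) = 169/3, q_V = (314 − 519/2)/(3/2) = 109/3.
Total output Q = 241/3 + 169/3 + 109/3 = 173.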